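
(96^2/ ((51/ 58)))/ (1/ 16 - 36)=-2850816/ 9775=-291.64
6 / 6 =1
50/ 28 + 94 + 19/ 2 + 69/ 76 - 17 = 47451/ 532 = 89.19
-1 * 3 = -3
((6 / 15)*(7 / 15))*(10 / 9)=28 / 135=0.21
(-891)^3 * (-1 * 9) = 6366131739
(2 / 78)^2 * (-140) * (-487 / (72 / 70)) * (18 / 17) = 1193150 / 25857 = 46.14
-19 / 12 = -1.58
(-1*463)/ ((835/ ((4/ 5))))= -1852/ 4175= -0.44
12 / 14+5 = 41 / 7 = 5.86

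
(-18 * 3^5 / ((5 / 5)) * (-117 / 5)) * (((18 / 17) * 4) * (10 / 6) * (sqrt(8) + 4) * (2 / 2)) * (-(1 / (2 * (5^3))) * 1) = -24564384 / 2125- 12282192 * sqrt(2) / 2125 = -19733.66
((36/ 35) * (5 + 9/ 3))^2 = 82944/ 1225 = 67.71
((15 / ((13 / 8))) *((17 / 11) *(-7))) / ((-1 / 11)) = 14280 / 13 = 1098.46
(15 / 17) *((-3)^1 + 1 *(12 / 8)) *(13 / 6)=-195 / 68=-2.87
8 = 8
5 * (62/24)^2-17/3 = 3989/144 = 27.70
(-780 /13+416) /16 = 89 /4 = 22.25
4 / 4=1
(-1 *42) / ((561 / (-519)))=7266 / 187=38.86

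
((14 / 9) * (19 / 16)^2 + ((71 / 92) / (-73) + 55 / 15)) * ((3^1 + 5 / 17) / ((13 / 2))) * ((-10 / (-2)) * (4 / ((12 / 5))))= 1980034175 / 80148744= 24.70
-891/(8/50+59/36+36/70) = -5613300/14573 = -385.18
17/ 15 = 1.13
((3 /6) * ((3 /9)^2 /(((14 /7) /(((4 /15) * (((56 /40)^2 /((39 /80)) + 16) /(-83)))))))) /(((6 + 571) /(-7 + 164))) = -612928 /1260730575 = -0.00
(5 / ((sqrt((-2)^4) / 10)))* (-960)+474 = -11526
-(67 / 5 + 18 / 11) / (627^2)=-827 / 21622095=-0.00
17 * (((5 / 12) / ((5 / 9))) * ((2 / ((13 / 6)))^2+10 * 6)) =131121 / 169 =775.86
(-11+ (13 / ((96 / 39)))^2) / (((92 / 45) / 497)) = 386847405 / 94208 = 4106.31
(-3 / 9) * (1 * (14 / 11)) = -14 / 33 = -0.42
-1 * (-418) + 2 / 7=2928 / 7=418.29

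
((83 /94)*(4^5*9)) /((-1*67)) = -382464 /3149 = -121.46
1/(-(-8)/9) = 9/8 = 1.12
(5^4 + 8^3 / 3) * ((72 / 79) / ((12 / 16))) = 76384 / 79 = 966.89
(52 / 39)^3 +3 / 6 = 155 / 54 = 2.87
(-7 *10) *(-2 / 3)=140 / 3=46.67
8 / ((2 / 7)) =28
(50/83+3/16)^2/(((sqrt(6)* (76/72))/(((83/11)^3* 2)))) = 273999849* sqrt(6)/3236992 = 207.34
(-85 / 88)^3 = -614125 / 681472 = -0.90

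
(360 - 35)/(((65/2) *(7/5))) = 50/7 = 7.14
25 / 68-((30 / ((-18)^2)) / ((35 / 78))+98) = -419141 / 4284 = -97.84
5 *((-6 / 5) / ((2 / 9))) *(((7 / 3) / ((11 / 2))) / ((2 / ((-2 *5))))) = 630 / 11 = 57.27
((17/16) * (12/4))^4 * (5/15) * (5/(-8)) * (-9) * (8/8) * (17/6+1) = 777998115/1048576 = 741.96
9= 9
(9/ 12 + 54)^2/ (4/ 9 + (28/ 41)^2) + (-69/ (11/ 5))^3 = -8087931819261/ 293458880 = -27560.70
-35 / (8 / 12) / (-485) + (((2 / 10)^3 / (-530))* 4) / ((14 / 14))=695237 / 6426250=0.11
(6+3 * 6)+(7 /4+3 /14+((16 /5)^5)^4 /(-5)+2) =-33849922575846122018726053 /13351440429687500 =-2535301172.49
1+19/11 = 30/11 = 2.73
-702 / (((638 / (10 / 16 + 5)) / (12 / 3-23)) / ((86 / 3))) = 4301505 / 1276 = 3371.09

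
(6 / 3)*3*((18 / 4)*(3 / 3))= 27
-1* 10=-10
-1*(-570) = 570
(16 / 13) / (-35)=-16 / 455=-0.04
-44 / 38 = -1.16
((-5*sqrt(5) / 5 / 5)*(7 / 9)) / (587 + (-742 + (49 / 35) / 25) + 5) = 175*sqrt(5) / 168687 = 0.00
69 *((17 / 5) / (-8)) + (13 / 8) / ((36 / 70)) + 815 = 567961 / 720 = 788.83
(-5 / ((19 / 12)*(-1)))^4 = 12960000 / 130321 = 99.45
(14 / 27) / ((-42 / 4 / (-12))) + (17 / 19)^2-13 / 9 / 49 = 651292 / 477603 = 1.36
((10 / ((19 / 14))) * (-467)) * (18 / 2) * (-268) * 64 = 10092579840 / 19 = 531188412.63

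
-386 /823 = -0.47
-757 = -757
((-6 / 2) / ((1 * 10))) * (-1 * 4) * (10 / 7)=12 / 7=1.71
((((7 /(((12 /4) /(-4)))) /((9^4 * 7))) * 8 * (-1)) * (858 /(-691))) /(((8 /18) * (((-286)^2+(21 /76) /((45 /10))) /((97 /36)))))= -2108392 /14091722231967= -0.00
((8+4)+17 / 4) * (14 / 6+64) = 12935 / 12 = 1077.92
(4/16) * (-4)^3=-16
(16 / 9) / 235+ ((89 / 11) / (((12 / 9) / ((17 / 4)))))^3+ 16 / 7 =1384672346634047 / 80713543680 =17155.39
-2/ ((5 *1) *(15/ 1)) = -2/ 75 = -0.03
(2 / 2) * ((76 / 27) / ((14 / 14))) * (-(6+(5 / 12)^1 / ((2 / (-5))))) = -2261 / 162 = -13.96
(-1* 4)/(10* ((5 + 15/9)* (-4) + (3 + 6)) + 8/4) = 3/131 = 0.02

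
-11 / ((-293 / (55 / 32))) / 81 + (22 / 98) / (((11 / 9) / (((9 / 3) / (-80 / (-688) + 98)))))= 1006800671 / 157003098336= 0.01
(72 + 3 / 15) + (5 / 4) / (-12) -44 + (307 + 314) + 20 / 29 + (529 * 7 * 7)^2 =4676416279867 / 6960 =671898890.79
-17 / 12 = -1.42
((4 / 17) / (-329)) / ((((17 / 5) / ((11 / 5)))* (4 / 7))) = -11 / 13583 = -0.00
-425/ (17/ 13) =-325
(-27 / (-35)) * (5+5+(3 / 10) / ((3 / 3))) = 2781 / 350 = 7.95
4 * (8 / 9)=32 / 9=3.56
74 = 74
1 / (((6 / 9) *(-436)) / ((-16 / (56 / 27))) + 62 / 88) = 3564 / 136799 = 0.03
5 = 5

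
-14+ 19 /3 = -23 /3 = -7.67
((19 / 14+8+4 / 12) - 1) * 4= 730 / 21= 34.76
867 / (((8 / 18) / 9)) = 70227 / 4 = 17556.75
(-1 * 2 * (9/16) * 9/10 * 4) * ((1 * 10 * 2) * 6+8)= -2592/5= -518.40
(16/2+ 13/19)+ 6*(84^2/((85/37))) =29776233/1615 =18437.30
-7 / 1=-7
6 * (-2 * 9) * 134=-14472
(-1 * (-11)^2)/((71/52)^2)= -327184/5041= -64.90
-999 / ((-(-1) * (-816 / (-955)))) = -318015 / 272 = -1169.17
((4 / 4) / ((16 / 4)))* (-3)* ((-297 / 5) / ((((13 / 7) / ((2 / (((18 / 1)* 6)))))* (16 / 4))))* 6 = 693 / 1040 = 0.67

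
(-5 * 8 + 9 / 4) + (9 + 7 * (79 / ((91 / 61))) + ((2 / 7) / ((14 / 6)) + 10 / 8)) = 437383 / 1274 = 343.31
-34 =-34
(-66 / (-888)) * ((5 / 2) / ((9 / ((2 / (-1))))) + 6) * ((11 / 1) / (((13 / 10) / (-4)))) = -59290 / 4329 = -13.70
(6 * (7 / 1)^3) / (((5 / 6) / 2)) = 24696 / 5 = 4939.20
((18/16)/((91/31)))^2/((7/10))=389205/1854944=0.21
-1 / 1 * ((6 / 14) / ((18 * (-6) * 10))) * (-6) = -1 / 420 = -0.00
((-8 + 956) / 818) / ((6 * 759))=79 / 310431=0.00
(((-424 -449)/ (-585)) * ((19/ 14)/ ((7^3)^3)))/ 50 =0.00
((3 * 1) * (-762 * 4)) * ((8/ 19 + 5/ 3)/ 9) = -120904/ 57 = -2121.12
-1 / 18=-0.06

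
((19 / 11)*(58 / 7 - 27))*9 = -290.92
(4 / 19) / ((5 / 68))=272 / 95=2.86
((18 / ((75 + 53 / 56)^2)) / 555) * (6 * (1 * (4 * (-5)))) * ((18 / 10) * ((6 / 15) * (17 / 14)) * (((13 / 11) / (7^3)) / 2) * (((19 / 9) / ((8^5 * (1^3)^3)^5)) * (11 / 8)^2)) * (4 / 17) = -24453 / 967895063093530359773313315635200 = -0.00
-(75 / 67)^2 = -1.25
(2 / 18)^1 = 1 / 9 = 0.11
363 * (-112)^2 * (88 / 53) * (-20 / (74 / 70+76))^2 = 509311.71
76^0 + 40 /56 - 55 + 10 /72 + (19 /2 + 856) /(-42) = -9293 /126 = -73.75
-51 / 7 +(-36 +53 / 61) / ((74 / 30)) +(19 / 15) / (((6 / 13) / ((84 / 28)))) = -6301307 / 473970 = -13.29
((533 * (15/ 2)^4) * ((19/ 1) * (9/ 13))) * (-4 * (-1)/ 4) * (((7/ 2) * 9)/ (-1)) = -22360708125/ 32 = -698772128.91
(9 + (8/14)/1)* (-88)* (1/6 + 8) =-20636/3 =-6878.67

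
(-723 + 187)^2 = 287296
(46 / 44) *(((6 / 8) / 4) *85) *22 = 5865 / 16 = 366.56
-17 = -17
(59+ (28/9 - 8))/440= 487/3960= 0.12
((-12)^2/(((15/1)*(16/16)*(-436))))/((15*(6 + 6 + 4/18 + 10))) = -9/136250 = -0.00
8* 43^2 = 14792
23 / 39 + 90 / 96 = 953 / 624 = 1.53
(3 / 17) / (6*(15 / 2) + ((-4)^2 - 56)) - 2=-167 / 85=-1.96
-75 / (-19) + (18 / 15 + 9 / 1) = 1344 / 95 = 14.15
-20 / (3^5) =-20 / 243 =-0.08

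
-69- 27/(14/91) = -489/2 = -244.50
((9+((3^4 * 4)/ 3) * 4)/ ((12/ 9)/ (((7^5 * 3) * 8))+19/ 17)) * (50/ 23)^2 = 5670093555000/ 3040697819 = 1864.73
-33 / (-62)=33 / 62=0.53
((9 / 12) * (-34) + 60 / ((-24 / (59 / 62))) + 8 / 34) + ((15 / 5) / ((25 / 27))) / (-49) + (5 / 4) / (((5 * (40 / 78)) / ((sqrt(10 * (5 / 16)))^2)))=-2163878411 / 82633600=-26.19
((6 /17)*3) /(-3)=-6 /17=-0.35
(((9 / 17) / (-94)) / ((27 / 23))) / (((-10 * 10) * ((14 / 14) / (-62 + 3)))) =-1357 / 479400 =-0.00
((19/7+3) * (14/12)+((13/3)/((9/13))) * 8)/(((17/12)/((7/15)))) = 42896/2295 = 18.69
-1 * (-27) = 27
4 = 4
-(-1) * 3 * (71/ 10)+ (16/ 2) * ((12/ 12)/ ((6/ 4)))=799/ 30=26.63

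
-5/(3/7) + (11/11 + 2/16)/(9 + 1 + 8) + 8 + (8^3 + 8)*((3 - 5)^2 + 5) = 224467/48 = 4676.40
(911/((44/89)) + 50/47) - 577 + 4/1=2627949/2068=1270.77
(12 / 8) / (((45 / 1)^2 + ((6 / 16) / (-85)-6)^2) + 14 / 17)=693600 / 953411689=0.00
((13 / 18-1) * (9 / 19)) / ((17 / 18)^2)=-810 / 5491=-0.15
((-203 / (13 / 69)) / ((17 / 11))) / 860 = -154077 / 190060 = -0.81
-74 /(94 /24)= -888 /47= -18.89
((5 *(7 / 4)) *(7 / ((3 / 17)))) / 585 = 833 / 1404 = 0.59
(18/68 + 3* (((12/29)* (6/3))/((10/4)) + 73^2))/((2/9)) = 709398999/9860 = 71947.16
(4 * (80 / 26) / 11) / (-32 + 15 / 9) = -480 / 13013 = -0.04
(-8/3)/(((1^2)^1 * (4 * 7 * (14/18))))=-6/49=-0.12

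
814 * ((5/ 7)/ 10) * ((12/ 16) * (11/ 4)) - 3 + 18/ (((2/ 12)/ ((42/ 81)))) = 19367/ 112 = 172.92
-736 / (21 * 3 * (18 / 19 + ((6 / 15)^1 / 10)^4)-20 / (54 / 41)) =-147487500000 / 8917219819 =-16.54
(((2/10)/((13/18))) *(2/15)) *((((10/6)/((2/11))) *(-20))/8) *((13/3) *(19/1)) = -209/3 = -69.67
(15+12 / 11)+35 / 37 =6934 / 407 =17.04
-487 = -487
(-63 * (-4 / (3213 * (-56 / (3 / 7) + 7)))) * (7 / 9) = -4 / 8109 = -0.00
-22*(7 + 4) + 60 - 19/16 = -2931/16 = -183.19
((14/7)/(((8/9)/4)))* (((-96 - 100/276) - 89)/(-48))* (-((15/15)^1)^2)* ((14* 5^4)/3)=-27978125/276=-101370.02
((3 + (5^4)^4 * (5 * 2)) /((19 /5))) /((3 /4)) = 30517578125060 /57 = 535396107457.19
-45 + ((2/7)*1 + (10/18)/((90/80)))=-25073/567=-44.22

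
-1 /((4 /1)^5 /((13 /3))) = -13 /3072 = -0.00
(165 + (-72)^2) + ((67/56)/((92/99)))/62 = 1708605609/319424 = 5349.02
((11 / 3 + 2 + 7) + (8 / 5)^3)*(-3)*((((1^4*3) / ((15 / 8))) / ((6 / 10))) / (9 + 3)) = -12572 / 1125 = -11.18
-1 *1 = -1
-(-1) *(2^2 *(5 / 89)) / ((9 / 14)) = 280 / 801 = 0.35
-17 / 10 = -1.70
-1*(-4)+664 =668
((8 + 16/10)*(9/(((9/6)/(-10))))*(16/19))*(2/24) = -768/19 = -40.42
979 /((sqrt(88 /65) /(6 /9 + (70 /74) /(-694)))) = 4561339 * sqrt(1430) /308136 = 559.78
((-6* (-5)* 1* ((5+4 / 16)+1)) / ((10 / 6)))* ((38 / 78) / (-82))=-1425 / 2132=-0.67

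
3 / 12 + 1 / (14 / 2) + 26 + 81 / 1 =3007 / 28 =107.39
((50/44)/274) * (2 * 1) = 25/3014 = 0.01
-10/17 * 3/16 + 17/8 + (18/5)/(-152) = 6431/3230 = 1.99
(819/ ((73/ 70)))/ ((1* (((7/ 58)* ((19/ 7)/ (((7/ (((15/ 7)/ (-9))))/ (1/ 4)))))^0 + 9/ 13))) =372645/ 803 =464.07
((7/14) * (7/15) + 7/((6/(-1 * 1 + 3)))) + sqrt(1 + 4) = sqrt(5) + 77/30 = 4.80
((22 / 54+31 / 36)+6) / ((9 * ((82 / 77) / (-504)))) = -423115 / 1107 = -382.22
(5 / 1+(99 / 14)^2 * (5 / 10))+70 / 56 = 12251 / 392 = 31.25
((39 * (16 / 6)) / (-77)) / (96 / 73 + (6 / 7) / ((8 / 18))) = -1168 / 2805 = -0.42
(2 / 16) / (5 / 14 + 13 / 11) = 77 / 948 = 0.08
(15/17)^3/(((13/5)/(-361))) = -6091875/63869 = -95.38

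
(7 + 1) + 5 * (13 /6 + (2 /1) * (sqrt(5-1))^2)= 353 /6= 58.83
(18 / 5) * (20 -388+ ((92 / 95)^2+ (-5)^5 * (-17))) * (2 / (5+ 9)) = 8570527002 / 315875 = 27132.65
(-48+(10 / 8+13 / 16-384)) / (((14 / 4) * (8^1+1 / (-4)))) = -6879 / 434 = -15.85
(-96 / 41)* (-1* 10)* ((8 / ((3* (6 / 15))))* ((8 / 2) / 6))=104.07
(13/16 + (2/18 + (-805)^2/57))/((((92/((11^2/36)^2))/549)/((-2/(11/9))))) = -2525667462857/2013696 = -1254244.66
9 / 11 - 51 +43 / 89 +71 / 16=-708971 / 15664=-45.26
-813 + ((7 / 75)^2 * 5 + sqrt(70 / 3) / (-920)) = -914576 / 1125 - sqrt(210) / 2760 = -812.96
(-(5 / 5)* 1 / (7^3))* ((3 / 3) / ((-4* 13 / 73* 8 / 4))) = 73 / 35672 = 0.00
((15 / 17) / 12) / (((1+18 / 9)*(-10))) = -1 / 408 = -0.00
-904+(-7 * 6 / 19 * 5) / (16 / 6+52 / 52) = -189566 / 209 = -907.01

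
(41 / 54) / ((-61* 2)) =-41 / 6588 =-0.01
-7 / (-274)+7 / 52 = 1141 / 7124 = 0.16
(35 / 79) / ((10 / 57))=399 / 158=2.53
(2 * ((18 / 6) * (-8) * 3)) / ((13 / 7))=-1008 / 13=-77.54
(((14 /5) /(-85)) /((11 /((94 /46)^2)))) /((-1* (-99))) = -0.00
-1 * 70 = -70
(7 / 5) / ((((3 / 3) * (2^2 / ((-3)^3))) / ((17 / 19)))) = -3213 / 380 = -8.46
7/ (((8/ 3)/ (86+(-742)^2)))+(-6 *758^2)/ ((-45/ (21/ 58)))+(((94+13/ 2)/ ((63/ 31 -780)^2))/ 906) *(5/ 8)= 600345671426576722679/ 407513025300960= 1473193.82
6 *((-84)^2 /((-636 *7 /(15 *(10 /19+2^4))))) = -2373840 /1007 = -2357.34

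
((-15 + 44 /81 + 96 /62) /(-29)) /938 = 32413 /68304222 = 0.00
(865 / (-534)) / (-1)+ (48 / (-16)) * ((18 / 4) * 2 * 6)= -85643 / 534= -160.38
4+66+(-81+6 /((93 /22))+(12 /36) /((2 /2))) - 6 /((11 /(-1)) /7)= -5554 /1023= -5.43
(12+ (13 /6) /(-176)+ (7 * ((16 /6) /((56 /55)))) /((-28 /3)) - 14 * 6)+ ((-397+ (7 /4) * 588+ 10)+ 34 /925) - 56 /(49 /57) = 3438747353 /6837600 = 502.92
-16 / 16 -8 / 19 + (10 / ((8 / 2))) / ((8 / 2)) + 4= 487 / 152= 3.20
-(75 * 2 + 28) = -178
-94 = -94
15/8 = 1.88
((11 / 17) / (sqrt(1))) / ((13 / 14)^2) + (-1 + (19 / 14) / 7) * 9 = -1831415 / 281554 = -6.50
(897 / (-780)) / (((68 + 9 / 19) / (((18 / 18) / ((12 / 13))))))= -5681 / 312240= -0.02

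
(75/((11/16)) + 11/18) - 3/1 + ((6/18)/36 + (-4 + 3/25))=3054089/29700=102.83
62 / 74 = 31 / 37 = 0.84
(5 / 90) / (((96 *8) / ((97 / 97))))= 1 / 13824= 0.00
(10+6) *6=96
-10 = -10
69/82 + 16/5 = 1657/410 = 4.04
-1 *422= -422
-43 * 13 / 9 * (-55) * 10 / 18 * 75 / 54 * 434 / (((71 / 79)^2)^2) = 32482736519358125 / 18525115449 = 1753443.14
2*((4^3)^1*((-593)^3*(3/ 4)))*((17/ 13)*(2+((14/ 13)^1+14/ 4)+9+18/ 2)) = -108731429308368/ 169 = -643381238511.05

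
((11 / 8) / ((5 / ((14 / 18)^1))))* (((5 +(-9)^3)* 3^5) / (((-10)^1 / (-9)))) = -3386691 / 100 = -33866.91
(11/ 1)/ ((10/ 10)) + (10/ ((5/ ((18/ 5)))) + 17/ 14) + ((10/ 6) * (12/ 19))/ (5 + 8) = 337073/ 17290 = 19.50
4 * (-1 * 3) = -12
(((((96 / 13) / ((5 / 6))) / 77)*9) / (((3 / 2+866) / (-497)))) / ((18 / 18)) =-736128 / 1240525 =-0.59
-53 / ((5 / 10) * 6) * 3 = -53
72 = 72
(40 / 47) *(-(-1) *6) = 240 / 47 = 5.11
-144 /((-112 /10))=90 /7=12.86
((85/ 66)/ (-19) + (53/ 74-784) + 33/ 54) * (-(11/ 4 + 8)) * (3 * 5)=23424846625/ 185592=126216.90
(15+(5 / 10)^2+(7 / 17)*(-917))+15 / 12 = -12277 / 34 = -361.09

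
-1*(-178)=178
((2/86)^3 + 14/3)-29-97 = -28940545/238521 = -121.33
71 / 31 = 2.29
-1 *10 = -10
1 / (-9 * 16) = -1 / 144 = -0.01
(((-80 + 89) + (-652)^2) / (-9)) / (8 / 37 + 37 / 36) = -62916724 / 1657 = -37970.26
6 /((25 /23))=138 /25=5.52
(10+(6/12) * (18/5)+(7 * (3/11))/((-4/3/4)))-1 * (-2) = 444/55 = 8.07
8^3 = 512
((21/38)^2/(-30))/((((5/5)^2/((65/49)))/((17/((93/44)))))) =-2431/22382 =-0.11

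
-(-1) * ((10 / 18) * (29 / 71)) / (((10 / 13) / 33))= 4147 / 426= 9.73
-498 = -498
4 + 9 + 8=21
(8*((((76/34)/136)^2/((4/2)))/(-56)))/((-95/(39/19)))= 39/93543520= 0.00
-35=-35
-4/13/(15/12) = -16/65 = -0.25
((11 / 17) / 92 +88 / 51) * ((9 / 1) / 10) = 24387 / 15640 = 1.56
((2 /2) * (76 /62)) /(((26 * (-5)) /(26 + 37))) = -1197 /2015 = -0.59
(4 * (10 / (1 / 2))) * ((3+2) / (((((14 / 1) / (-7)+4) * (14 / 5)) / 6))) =428.57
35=35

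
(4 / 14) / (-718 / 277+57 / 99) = -18282 / 129017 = -0.14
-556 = -556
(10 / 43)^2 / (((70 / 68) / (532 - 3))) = 359720 / 12943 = 27.79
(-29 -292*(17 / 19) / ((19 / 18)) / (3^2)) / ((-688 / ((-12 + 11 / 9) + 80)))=4235777 / 745104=5.68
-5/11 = -0.45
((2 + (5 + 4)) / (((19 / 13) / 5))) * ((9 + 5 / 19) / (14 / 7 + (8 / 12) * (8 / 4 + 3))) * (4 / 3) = 31460 / 361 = 87.15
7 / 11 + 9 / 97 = 778 / 1067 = 0.73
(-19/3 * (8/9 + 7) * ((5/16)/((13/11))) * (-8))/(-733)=-0.14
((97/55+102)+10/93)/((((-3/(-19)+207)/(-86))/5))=-434072917/2013264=-215.61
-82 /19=-4.32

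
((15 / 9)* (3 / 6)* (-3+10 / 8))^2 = 1225 / 576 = 2.13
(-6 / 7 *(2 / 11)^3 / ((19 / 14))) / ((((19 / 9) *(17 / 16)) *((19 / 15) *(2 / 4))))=-414720 / 155198593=-0.00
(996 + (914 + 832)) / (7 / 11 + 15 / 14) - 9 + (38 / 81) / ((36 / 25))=612340583 / 383454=1596.91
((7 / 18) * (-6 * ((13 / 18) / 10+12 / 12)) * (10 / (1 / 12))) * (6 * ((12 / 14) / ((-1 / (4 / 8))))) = 772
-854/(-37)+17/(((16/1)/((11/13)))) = 184551/7696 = 23.98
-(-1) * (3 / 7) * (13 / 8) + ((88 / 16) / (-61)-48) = -161897 / 3416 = -47.39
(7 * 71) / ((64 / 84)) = 10437 / 16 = 652.31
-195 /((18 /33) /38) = -13585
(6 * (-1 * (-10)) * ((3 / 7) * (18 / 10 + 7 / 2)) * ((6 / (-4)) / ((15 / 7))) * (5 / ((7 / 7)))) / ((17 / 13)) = -6201 / 17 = -364.76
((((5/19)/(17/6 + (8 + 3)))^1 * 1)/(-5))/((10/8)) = -24/7885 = -0.00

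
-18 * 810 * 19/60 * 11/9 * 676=-3814668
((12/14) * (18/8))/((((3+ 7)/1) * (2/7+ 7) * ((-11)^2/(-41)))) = -369/41140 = -0.01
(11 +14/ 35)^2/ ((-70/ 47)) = -152703/ 1750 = -87.26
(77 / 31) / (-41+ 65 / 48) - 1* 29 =-155863 / 5363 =-29.06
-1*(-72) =72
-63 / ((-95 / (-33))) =-21.88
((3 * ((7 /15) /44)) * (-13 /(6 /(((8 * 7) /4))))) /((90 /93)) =-19747 /19800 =-1.00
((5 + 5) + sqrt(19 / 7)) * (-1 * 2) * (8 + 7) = -300 - 30 * sqrt(133) / 7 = -349.43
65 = 65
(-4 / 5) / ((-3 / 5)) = 4 / 3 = 1.33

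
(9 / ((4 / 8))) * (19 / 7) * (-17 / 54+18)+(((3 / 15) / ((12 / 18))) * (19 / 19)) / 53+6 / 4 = 4816804 / 5565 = 865.55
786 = 786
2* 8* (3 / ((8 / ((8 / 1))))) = 48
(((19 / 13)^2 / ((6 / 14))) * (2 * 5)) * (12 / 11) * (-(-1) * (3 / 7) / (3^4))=14440 / 50193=0.29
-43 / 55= -0.78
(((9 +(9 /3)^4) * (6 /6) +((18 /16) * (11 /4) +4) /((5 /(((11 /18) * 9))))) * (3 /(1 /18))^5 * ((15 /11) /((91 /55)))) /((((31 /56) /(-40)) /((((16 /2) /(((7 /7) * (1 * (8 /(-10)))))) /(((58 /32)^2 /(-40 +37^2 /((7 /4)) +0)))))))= 2048065491588784128000 /338923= 6042863693490214.97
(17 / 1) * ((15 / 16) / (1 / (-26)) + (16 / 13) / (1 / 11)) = -19159 / 104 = -184.22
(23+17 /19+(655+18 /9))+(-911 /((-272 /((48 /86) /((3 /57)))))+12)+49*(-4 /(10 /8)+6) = 120224923 /138890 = 865.61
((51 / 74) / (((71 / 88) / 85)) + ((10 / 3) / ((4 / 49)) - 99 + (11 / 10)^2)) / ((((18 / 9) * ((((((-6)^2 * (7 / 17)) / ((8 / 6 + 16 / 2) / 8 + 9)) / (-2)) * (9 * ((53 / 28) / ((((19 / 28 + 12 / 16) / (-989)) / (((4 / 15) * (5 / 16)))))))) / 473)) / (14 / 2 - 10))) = -140699082557 / 9078557355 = -15.50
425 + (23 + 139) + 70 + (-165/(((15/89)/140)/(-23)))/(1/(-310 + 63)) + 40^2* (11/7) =-5450442821/7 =-778634688.71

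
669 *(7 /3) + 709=2270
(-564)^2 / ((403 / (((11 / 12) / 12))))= 24299 / 403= 60.30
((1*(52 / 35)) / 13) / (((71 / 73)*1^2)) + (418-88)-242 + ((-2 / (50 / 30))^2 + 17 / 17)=1125177 / 12425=90.56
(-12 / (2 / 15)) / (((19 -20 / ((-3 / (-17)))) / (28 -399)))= -100170 / 283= -353.96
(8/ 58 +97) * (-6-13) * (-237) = 12684951/ 29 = 437412.10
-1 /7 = -0.14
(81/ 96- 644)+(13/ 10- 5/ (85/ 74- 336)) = -2544669763/ 3964640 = -641.84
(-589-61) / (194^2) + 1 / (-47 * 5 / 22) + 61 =269265659 / 4422230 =60.89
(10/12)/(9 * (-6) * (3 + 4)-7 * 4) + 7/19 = 16957/46284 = 0.37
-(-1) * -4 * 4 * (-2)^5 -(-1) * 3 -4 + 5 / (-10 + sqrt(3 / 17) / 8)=55540867 / 108797 -40 * sqrt(51) / 108797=510.50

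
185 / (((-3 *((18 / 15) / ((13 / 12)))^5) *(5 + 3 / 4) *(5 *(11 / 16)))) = -42930753125 / 22946913792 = -1.87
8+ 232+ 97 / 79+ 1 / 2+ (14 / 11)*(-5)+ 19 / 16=3289015 / 13904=236.55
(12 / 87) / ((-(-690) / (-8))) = -16 / 10005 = -0.00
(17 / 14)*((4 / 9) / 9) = 34 / 567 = 0.06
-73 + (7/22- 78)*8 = -7639/11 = -694.45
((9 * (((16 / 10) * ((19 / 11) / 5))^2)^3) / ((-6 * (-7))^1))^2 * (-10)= -684440293905939481579487232 / 1833236103765118122100830078125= -0.00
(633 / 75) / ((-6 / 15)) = -21.10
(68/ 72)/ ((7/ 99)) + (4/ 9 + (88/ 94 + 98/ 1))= 667633/ 5922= 112.74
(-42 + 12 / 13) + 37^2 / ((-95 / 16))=-335482 / 1235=-271.65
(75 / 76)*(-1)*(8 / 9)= -50 / 57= -0.88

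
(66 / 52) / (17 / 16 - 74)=-0.02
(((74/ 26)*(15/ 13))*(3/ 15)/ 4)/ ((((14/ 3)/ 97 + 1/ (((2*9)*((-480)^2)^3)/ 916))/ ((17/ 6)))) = 419751571488768000000/ 43406365556739753997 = 9.67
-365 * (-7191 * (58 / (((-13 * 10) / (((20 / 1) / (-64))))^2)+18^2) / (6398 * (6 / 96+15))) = 73584150121215 / 8338692544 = 8824.42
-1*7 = -7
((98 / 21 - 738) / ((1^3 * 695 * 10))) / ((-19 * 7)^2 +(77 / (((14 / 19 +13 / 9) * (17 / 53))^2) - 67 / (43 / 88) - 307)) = -76074067652 / 12546531462345513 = -0.00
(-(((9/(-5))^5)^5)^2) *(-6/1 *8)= 24738120995136543889750134228749821089701161056048/88817841970012523233890533447265625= 278526481238857.96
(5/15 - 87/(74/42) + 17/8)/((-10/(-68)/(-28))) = 991627/111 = 8933.58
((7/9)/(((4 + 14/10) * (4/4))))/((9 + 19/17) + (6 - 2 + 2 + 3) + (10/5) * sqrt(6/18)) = 0.01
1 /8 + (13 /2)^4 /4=28569 /64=446.39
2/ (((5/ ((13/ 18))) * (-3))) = -13/ 135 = -0.10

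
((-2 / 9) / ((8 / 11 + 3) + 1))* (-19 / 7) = 209 / 1638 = 0.13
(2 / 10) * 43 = 43 / 5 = 8.60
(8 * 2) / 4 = 4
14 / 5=2.80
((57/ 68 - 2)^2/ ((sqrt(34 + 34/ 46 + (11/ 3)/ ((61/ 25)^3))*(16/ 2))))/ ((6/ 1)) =380701*sqrt(2306643883638)/ 121635595928064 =0.00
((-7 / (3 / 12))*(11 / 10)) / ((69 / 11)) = -1694 / 345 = -4.91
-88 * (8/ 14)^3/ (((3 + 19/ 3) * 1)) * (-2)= 8448/ 2401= 3.52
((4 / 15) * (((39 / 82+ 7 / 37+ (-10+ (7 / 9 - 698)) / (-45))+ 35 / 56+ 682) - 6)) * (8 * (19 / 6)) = 4681.64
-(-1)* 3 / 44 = 3 / 44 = 0.07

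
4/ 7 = 0.57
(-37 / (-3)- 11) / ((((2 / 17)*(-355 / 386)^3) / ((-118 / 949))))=230739973472 / 127371577125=1.81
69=69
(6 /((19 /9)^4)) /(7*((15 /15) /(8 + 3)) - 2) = -144342 /651605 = -0.22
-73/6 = -12.17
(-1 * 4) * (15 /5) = -12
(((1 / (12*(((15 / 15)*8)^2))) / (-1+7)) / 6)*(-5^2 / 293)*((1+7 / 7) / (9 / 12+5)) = -25 / 23289984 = -0.00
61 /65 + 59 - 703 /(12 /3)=-30111 /260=-115.81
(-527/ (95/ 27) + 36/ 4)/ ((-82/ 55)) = 73557/ 779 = 94.42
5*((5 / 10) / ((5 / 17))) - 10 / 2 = 7 / 2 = 3.50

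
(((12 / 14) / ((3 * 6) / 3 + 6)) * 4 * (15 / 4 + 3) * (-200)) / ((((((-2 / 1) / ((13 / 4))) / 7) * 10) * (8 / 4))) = 1755 / 8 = 219.38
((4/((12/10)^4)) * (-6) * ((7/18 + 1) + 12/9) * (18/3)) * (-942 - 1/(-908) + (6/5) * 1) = 26161265375/147096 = 177851.64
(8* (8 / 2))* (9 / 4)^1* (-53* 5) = -19080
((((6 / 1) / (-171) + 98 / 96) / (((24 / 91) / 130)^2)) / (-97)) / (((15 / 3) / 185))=-1163780065175 / 12738816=-91357.00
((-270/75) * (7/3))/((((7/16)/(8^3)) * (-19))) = 517.39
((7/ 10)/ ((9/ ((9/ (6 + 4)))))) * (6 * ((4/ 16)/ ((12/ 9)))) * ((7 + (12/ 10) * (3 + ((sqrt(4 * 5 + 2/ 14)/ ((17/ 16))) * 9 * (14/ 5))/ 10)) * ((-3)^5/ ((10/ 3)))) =-1240029 * sqrt(987)/ 531250 - 2434131/ 40000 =-134.18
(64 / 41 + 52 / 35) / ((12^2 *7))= 1093 / 361620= 0.00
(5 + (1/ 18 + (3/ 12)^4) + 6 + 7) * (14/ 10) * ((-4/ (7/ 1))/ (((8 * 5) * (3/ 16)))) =-41609/ 21600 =-1.93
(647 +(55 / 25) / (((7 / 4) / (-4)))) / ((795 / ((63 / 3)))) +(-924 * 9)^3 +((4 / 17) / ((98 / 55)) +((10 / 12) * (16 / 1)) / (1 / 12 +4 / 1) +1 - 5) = -634752356194446073 / 1103725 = -575100098479.64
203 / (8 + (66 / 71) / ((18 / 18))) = 14413 / 634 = 22.73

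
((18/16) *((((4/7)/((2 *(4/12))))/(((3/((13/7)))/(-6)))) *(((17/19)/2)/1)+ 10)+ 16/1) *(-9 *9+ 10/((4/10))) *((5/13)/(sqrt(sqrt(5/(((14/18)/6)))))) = -95512 *10^(3/4) *21^(1/4)/5187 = -221.66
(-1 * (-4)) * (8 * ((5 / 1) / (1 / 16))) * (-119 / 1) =-304640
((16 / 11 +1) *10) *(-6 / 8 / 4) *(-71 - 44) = 46575 / 88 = 529.26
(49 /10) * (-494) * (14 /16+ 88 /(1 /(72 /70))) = -44243381 /200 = -221216.90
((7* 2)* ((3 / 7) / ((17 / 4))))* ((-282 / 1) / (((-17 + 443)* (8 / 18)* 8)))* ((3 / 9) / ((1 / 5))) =-2115 / 4828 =-0.44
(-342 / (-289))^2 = 116964 / 83521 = 1.40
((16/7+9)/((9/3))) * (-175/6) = -109.72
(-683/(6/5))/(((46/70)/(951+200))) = -137573275/138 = -996907.79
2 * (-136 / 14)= -136 / 7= -19.43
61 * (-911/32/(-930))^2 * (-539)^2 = 14707678209301/885657600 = 16606.51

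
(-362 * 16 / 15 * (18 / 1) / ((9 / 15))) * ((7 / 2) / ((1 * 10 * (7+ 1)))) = -2534 / 5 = -506.80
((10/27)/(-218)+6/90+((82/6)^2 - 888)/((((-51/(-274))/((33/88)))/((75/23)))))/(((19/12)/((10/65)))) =-212041876382/473710185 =-447.62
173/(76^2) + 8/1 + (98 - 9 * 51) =-2038755/5776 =-352.97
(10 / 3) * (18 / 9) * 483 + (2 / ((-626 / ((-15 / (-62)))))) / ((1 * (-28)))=1749644975 / 543368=3220.00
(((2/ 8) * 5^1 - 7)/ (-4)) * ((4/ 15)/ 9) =23/ 540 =0.04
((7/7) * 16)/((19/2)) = 32/19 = 1.68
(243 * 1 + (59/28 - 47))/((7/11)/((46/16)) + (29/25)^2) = 292373125/2312548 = 126.43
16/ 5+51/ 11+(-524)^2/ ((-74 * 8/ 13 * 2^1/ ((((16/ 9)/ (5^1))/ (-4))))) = 5051569/ 18315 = 275.82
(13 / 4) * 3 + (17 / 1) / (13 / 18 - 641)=448251 / 46100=9.72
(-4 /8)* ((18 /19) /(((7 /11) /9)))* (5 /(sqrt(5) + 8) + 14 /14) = -88209 /7847 + 4455* sqrt(5) /7847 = -9.97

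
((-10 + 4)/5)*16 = -96/5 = -19.20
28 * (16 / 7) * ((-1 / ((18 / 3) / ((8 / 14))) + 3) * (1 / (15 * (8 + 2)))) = 1952 / 1575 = 1.24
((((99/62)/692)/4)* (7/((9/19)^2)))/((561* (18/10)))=0.00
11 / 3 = 3.67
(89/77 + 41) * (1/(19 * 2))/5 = 1623/7315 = 0.22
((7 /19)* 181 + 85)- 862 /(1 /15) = -242788 /19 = -12778.32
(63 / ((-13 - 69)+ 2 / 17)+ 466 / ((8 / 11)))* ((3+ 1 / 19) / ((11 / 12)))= 46887 / 22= 2131.23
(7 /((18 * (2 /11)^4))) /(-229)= -102487 /65952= -1.55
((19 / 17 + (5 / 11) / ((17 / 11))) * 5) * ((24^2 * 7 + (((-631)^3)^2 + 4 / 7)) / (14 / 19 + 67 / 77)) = 11081581060992056610600 / 39967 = 277268272849902584.90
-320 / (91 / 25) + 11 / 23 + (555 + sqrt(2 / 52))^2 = 555* sqrt(26) / 13 + 1289026813 / 4186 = 308155.29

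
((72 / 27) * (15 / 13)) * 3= 120 / 13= 9.23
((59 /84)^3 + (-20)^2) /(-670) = -237286979 /397111680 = -0.60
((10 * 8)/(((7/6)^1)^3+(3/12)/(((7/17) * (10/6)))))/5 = 120960/14759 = 8.20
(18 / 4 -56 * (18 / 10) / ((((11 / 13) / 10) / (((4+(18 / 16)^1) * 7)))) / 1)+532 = -42200.41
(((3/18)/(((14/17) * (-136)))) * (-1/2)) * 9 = 3/448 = 0.01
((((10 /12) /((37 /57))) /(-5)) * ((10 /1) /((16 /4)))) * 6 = -285 /74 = -3.85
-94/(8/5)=-235/4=-58.75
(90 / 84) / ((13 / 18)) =135 / 91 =1.48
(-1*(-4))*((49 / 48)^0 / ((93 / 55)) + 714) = 265828 / 93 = 2858.37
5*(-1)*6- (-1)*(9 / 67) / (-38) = -76389 / 2546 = -30.00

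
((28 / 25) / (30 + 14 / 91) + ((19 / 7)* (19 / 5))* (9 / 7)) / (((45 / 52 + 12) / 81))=22871862 / 273175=83.73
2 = 2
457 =457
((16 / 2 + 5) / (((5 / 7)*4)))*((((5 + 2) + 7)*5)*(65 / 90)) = 8281 / 36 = 230.03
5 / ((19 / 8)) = 2.11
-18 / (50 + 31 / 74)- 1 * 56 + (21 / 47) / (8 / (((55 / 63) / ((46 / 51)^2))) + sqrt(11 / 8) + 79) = -1640213648921077988 / 29106656591812891- 1515906150 * sqrt(22) / 101416921922693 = -56.35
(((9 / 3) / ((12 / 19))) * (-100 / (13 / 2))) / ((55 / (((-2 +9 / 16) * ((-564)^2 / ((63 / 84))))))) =115839960 / 143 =810069.65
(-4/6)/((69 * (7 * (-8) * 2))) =1/11592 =0.00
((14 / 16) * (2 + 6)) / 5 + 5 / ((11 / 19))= 552 / 55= 10.04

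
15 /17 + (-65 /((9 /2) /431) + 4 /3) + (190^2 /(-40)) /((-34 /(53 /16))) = -60077959 /9792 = -6135.41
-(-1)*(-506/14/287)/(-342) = 253/687078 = 0.00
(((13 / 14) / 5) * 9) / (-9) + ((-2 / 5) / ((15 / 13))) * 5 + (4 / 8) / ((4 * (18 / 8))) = -587 / 315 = -1.86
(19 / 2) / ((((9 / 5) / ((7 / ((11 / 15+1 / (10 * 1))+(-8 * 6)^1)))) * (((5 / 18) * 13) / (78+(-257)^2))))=-52769346 / 3679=-14343.39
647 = 647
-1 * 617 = -617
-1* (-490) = 490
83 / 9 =9.22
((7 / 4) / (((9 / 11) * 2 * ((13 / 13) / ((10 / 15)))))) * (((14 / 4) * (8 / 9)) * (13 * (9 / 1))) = 7007 / 27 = 259.52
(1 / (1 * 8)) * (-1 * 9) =-9 / 8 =-1.12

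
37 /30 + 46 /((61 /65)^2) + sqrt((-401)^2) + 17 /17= 50843437 /111630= 455.46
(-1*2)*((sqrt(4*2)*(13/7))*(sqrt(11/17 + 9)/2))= -52*sqrt(1394)/119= -16.32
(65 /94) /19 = 65 /1786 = 0.04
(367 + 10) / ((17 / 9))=3393 / 17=199.59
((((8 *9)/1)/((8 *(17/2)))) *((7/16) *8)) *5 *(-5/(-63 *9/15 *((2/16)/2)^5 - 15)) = 6.18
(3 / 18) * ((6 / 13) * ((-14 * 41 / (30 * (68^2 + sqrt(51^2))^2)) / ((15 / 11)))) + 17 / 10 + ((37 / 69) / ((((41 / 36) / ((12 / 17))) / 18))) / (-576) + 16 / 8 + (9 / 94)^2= 3.70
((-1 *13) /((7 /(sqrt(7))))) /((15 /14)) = -26 *sqrt(7) /15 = -4.59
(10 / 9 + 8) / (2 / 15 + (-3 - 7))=-0.92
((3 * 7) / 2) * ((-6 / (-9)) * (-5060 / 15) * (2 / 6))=-7084 / 9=-787.11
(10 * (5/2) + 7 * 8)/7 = 81/7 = 11.57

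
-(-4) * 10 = 40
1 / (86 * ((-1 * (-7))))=1 / 602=0.00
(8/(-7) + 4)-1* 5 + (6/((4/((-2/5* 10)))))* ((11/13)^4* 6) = -4117947/199927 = -20.60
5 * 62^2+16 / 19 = 19220.84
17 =17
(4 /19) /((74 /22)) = 44 /703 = 0.06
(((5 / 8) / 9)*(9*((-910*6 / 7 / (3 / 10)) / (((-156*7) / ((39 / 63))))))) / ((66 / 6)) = 1625 / 19404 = 0.08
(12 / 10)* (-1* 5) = -6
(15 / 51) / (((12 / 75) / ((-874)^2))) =1404183.82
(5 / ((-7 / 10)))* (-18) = 900 / 7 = 128.57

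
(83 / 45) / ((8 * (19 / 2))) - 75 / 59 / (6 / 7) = -294353 / 201780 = -1.46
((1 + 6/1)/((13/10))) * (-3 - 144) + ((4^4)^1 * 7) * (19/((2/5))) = 1096270/13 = 84328.46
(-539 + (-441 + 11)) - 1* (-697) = -272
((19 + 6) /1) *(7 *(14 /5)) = 490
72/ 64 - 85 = -671/ 8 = -83.88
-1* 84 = -84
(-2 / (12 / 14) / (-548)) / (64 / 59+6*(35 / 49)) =2891 / 3646392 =0.00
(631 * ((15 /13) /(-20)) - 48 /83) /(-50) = 31923 /43160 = 0.74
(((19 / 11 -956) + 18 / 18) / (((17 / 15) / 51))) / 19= -2257.75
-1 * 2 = -2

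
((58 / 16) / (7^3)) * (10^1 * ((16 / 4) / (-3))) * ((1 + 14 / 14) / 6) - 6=-18667 / 3087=-6.05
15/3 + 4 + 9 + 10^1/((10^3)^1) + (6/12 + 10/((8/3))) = 1113/50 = 22.26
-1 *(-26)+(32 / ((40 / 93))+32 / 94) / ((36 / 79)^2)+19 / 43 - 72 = 1029223673 / 3274020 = 314.36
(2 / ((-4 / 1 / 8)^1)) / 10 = -2 / 5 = -0.40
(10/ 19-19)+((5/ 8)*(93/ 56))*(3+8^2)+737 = 6708041/ 8512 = 788.07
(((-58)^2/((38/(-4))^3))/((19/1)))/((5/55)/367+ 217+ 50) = -13580468/17558799935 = -0.00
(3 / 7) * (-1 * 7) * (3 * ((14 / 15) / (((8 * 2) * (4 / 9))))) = -189 / 160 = -1.18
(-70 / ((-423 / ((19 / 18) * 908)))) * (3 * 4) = 1903.29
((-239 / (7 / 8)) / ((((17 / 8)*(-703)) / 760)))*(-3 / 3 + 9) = 4894720 / 4403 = 1111.68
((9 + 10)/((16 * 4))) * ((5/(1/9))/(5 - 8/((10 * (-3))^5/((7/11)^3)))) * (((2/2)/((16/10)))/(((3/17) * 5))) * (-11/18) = -5985195046875/5174928087808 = -1.16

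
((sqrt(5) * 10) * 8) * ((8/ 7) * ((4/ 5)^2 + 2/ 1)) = 8448 * sqrt(5)/ 35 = 539.72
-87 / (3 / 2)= -58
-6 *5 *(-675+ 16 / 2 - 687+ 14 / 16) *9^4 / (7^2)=1065342375 / 196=5435420.28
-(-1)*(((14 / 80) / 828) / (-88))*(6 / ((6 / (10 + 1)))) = -7 / 264960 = -0.00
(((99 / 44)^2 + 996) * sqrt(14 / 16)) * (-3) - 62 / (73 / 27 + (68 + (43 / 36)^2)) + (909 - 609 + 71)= -2439.08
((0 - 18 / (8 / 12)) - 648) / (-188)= 675 / 188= 3.59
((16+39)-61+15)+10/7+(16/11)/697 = 559803/53669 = 10.43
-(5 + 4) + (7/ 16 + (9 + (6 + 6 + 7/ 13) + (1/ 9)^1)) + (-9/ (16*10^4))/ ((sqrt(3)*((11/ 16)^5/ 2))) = 24499/ 1872 -24576*sqrt(3)/ 100656875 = 13.09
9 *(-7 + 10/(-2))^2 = 1296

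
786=786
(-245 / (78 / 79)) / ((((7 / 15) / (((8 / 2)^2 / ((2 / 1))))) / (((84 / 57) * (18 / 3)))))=-9290400 / 247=-37612.96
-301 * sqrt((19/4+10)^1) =-1156.01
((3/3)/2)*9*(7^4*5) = 54022.50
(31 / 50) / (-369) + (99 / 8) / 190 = 177943 / 2804400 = 0.06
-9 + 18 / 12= -15 / 2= -7.50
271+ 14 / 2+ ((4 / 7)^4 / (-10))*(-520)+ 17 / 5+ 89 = 4513212 / 12005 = 375.94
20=20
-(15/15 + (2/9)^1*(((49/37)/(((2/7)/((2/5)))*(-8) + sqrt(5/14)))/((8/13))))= -192953/210789 + 4459*sqrt(70)/4215780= -0.91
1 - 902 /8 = -447 /4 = -111.75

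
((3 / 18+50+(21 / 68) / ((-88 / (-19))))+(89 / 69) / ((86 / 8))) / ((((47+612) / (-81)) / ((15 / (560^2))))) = -14482793925 / 48922578231296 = -0.00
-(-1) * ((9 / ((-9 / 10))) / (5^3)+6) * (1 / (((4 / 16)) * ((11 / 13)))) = 7696 / 275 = 27.99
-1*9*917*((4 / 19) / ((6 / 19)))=-5502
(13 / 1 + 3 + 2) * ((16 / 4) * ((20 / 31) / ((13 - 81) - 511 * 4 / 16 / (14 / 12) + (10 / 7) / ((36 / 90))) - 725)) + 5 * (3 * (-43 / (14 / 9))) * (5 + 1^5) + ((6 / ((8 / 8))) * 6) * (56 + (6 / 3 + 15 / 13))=-52558.59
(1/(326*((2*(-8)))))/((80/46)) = -0.00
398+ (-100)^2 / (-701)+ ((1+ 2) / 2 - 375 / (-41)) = 22669809 / 57482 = 394.38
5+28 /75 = 403 /75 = 5.37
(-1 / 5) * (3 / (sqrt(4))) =-0.30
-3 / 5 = -0.60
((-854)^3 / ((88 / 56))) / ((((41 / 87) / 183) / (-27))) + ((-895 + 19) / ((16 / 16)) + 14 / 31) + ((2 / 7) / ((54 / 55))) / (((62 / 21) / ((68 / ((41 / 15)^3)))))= 97664148008902572524 / 23502061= 4155556740700.43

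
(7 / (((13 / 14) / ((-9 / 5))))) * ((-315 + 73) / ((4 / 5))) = 53361 / 13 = 4104.69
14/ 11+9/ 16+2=675/ 176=3.84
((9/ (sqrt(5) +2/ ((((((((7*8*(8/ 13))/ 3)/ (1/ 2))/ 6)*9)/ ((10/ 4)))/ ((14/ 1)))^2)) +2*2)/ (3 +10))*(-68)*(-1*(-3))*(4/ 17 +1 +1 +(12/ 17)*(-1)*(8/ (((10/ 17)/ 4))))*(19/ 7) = -1309461585504/ 40571635 +26457032097792*sqrt(5)/ 1420007225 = 9386.27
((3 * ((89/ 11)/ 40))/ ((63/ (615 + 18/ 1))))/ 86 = 18779/ 264880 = 0.07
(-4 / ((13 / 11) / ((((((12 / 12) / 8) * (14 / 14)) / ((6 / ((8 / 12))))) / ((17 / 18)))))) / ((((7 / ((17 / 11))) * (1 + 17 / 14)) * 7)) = -0.00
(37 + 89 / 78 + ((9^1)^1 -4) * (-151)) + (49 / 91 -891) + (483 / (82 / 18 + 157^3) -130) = -1179930712448 / 679167021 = -1737.32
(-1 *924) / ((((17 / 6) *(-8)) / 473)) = 327789 / 17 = 19281.71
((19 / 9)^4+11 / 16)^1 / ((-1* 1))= -2157307 / 104976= -20.55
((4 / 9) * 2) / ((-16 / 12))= -2 / 3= -0.67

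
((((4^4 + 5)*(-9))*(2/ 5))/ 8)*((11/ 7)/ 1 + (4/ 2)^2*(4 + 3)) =-486243/ 140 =-3473.16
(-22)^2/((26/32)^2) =123904/169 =733.16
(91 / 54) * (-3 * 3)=-15.17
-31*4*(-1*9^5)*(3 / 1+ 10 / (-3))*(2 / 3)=-1627128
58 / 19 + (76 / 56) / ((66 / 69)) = 26167 / 5852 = 4.47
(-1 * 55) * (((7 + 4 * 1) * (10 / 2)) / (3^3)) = -3025 / 27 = -112.04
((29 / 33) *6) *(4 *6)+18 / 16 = 11235 / 88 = 127.67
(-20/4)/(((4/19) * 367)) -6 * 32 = -281951/1468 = -192.06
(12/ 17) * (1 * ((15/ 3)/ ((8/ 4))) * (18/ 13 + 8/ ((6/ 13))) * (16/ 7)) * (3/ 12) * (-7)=-29200/ 221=-132.13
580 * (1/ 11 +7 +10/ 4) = 61190/ 11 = 5562.73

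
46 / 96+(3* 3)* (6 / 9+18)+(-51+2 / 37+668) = 1395107 / 1776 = 785.53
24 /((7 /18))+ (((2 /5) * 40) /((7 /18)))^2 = 85968 /49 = 1754.45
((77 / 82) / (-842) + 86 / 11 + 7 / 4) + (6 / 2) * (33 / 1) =41227475 / 379742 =108.57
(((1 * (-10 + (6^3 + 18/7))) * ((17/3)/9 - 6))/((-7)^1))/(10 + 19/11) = 2328700/170667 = 13.64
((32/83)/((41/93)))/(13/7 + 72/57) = 395808/1412245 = 0.28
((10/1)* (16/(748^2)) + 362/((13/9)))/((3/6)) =501.23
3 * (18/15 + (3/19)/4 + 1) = 2553/380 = 6.72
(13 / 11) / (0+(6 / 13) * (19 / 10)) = 845 / 627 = 1.35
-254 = -254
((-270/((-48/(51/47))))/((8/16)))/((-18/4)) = -2.71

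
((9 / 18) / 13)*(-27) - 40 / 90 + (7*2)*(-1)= -3623 / 234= -15.48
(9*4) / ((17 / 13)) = 468 / 17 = 27.53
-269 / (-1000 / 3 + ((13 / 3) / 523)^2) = 662213709 / 820586831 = 0.81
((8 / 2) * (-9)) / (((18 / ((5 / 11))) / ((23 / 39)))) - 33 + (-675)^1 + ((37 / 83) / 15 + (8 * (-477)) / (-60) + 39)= -35957516 / 59345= -605.91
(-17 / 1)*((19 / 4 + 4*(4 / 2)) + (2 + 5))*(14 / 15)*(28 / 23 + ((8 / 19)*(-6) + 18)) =-34285447 / 6555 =-5230.43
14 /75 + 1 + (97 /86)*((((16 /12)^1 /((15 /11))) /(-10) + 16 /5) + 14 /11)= 651449 /106425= 6.12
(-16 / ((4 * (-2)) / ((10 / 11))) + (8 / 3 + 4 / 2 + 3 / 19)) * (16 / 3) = 35.43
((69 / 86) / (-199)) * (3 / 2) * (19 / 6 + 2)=-2139 / 68456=-0.03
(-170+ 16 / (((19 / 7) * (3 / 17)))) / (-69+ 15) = 3893 / 1539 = 2.53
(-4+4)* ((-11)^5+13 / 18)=0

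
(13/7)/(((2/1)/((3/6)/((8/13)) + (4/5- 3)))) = -1443/1120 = -1.29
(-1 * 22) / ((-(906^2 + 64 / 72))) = 99 / 3693766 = 0.00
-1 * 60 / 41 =-1.46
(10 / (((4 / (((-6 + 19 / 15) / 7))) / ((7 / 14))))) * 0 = 0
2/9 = 0.22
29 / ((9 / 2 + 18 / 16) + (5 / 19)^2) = 83752 / 16445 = 5.09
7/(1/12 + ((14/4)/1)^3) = 168/1031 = 0.16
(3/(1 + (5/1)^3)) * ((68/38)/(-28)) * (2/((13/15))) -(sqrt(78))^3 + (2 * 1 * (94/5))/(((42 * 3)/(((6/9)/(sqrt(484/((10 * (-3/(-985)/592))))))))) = -78 * sqrt(78) -85/24206 + 47 * sqrt(43734)/151538310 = -688.88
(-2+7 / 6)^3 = -125 / 216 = -0.58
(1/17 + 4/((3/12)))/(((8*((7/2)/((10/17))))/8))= 780/289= 2.70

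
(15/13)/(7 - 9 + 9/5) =-75/13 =-5.77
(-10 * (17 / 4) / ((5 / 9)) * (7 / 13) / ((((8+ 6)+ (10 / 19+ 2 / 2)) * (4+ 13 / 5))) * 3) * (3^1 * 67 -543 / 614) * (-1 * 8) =5000603958 / 2590159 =1930.62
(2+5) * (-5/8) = -35/8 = -4.38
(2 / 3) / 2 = 1 / 3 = 0.33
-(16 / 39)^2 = -256 / 1521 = -0.17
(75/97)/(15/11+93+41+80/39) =32175/5718247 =0.01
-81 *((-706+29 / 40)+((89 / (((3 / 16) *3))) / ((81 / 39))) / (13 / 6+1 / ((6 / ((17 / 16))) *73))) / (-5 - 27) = -33005907011 / 19457280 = -1696.33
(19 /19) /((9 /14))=14 /9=1.56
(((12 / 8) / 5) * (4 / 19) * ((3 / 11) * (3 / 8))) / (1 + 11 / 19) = 9 / 2200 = 0.00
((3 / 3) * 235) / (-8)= -235 / 8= -29.38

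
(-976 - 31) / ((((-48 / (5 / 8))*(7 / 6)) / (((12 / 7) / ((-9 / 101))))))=-216.21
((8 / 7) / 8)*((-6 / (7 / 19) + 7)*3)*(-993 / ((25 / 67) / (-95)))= -49299471 / 49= -1006111.65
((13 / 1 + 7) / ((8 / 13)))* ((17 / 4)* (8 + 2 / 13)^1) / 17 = 265 / 4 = 66.25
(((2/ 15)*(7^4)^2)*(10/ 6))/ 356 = 5764801/ 1602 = 3598.50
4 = 4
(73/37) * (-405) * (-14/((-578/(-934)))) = 193295970/10693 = 18076.87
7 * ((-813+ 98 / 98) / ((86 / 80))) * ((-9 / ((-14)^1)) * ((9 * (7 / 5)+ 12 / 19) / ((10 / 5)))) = -18372312 / 817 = -22487.53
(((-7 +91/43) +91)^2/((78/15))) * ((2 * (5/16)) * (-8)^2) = 1371220900/24037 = 57046.26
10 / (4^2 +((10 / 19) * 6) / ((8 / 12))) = 95 / 197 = 0.48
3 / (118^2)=3 / 13924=0.00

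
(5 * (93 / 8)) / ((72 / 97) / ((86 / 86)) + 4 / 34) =766785 / 11344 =67.59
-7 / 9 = -0.78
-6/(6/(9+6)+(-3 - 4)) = 10/11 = 0.91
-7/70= -1/10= -0.10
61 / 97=0.63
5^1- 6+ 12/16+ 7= 27/4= 6.75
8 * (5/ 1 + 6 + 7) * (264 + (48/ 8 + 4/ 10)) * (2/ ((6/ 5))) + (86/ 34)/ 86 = 2206465/ 34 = 64896.03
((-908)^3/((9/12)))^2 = 8966750254457749504/9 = 996305583828638833.78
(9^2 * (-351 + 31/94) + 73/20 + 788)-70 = -26021679/940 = -27682.64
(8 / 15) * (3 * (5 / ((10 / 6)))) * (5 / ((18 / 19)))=76 / 3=25.33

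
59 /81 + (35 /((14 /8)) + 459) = 38858 /81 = 479.73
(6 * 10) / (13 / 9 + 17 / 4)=432 / 41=10.54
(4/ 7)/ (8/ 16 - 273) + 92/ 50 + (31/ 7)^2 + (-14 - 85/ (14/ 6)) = -3869344/ 133525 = -28.98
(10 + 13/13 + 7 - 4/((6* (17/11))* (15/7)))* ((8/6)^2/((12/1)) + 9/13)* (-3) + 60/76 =-44.09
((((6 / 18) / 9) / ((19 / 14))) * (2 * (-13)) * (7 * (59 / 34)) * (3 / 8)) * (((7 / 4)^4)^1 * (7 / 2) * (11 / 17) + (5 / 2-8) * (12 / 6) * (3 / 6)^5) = -6835783955 / 101210112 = -67.54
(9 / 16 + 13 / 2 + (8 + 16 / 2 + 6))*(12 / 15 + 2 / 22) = 4557 / 176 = 25.89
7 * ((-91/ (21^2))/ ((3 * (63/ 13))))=-169/ 1701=-0.10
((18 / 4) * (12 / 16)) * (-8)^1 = -27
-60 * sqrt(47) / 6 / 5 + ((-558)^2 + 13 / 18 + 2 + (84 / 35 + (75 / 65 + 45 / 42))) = 311357.64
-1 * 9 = -9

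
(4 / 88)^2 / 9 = 1 / 4356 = 0.00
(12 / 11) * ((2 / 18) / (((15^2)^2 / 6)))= 0.00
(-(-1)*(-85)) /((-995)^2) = -17 /198005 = -0.00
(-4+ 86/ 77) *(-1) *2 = 444/ 77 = 5.77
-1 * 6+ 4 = -2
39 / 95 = 0.41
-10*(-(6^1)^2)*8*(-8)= -23040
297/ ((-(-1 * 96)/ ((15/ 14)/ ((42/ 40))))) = 2475/ 784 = 3.16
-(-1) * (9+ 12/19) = 183/19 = 9.63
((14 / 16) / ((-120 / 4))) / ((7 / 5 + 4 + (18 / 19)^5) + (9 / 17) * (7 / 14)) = -294655781 / 64937037528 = -0.00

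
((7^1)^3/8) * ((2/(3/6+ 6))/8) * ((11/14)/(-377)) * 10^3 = -3.44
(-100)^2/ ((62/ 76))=380000/ 31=12258.06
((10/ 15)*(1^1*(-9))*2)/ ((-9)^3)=4/ 243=0.02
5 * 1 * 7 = 35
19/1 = 19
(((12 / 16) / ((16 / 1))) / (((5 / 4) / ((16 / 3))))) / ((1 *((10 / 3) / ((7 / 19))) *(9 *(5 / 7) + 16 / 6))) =441 / 181450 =0.00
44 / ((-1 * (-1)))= 44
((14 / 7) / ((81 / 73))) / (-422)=-73 / 17091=-0.00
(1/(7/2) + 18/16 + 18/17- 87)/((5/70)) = -80473/68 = -1183.43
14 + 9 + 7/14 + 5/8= 193/8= 24.12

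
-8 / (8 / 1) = -1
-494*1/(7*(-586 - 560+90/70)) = 0.06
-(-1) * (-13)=-13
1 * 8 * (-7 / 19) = -56 / 19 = -2.95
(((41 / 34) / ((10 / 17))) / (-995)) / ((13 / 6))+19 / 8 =2.37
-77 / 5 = -15.40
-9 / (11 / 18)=-162 / 11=-14.73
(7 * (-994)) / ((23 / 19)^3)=-47724922 / 12167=-3922.49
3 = 3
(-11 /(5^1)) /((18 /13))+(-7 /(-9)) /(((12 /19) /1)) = -193 /540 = -0.36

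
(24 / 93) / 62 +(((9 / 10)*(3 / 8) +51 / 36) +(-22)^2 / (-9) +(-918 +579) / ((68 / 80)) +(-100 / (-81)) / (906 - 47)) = -450.84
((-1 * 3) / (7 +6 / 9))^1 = -9 / 23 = -0.39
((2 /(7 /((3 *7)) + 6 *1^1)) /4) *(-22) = -33 /19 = -1.74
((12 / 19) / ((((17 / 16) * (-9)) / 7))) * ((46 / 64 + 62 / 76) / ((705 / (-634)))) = 2760436 / 4326585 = 0.64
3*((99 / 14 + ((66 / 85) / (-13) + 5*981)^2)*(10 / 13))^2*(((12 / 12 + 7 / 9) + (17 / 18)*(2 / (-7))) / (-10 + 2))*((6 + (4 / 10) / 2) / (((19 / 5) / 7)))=-1747755875799855532952691570837 / 790154232398440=-2211917375288498.33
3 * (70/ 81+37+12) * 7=28273/ 27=1047.15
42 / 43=0.98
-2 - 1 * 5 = -7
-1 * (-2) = 2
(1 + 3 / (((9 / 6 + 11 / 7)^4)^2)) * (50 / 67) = 0.75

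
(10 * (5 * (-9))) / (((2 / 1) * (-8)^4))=-225 / 4096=-0.05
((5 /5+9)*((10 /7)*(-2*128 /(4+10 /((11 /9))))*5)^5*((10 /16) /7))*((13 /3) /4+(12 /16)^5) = -42820167729152000000000000 /476522606140329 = -89859677541.81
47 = 47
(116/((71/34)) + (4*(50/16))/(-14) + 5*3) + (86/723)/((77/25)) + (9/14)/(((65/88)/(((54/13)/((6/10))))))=202323844045/2671985316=75.72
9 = 9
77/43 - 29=-1170/43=-27.21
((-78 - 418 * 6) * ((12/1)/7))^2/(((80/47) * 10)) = 1414384254/1225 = 1154599.39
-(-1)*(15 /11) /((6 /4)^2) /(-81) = -20 /2673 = -0.01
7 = 7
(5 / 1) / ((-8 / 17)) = -85 / 8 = -10.62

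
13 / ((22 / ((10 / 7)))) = 65 / 77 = 0.84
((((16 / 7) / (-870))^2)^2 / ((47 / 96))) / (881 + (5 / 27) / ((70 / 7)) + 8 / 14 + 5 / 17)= 4456448 / 40384638836041241875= 0.00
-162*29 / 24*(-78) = 30537 / 2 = 15268.50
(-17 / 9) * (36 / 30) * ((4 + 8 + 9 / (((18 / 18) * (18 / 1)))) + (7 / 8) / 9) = -15419 / 540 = -28.55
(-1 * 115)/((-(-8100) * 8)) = -23/12960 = -0.00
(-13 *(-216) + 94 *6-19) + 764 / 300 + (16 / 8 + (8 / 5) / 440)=2769979 / 825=3357.55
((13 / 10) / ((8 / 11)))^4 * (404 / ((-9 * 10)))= -45.83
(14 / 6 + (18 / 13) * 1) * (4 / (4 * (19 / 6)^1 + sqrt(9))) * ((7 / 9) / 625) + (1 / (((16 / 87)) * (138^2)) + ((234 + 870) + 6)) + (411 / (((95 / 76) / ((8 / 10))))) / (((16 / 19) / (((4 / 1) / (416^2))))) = 1343256960998759 / 1210131936000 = 1110.01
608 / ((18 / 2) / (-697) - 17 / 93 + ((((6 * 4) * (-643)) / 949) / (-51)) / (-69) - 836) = -430113781968 / 591548167879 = -0.73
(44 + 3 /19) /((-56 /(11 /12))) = -0.72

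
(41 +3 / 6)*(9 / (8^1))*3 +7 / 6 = 6779 / 48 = 141.23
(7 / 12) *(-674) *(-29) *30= 342055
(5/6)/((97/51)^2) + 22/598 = 1503163/5626582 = 0.27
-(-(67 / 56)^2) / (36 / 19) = 85291 / 112896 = 0.76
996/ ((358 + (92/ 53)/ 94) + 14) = 2.68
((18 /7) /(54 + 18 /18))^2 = 324 /148225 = 0.00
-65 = -65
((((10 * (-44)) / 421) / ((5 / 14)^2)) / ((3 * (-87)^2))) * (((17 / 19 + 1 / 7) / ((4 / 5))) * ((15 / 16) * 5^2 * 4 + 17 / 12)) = -0.04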